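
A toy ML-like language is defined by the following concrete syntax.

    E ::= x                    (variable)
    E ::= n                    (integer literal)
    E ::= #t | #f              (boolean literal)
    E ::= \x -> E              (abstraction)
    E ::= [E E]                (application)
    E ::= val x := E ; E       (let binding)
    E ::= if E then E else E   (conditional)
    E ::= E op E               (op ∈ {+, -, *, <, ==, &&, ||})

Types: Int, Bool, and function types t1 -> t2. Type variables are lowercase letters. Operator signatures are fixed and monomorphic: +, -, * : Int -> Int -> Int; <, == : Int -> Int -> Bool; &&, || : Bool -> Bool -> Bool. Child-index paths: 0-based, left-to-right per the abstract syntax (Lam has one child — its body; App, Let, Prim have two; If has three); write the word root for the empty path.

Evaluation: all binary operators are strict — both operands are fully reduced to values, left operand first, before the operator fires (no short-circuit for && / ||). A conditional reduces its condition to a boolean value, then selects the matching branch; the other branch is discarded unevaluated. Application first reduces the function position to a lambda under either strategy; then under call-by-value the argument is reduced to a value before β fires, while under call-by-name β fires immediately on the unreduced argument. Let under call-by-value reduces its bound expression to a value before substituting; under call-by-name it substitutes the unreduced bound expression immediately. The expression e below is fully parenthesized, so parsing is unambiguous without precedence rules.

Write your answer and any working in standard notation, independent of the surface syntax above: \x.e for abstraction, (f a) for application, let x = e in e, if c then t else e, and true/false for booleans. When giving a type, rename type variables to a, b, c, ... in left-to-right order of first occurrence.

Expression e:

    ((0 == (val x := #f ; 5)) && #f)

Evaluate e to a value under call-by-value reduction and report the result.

Trace:
step 0: ((0 == (let x = false in 5)) && false)
step 1: [let@0.1] ((0 == 5) && false)
step 2: [delta@0] (false && false)
step 3: [delta@root] false

Answer: false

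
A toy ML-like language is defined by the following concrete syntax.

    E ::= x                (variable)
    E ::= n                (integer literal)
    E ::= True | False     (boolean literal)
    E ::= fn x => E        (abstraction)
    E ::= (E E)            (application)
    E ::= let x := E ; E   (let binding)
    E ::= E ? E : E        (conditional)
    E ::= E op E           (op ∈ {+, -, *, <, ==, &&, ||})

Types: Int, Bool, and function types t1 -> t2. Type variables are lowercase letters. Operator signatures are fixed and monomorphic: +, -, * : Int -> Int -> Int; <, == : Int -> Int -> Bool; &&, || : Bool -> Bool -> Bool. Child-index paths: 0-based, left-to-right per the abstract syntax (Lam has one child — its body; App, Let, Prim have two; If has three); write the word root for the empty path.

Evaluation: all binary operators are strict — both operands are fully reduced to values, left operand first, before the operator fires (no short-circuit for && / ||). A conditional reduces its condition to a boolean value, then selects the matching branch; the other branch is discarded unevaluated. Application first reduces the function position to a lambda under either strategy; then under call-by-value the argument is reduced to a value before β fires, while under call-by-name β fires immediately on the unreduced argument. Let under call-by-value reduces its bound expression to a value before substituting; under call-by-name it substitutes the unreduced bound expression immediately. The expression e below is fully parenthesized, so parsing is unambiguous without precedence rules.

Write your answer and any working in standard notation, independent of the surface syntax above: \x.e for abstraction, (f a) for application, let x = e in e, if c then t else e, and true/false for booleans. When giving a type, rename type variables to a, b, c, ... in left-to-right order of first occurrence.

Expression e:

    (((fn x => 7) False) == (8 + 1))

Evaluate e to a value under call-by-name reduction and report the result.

Derivation:
step 0: (((\x.7) false) == (8 + 1))
step 1: [beta@0] (7 == (8 + 1))
step 2: [delta@1] (7 == 9)
step 3: [delta@root] false

Answer: false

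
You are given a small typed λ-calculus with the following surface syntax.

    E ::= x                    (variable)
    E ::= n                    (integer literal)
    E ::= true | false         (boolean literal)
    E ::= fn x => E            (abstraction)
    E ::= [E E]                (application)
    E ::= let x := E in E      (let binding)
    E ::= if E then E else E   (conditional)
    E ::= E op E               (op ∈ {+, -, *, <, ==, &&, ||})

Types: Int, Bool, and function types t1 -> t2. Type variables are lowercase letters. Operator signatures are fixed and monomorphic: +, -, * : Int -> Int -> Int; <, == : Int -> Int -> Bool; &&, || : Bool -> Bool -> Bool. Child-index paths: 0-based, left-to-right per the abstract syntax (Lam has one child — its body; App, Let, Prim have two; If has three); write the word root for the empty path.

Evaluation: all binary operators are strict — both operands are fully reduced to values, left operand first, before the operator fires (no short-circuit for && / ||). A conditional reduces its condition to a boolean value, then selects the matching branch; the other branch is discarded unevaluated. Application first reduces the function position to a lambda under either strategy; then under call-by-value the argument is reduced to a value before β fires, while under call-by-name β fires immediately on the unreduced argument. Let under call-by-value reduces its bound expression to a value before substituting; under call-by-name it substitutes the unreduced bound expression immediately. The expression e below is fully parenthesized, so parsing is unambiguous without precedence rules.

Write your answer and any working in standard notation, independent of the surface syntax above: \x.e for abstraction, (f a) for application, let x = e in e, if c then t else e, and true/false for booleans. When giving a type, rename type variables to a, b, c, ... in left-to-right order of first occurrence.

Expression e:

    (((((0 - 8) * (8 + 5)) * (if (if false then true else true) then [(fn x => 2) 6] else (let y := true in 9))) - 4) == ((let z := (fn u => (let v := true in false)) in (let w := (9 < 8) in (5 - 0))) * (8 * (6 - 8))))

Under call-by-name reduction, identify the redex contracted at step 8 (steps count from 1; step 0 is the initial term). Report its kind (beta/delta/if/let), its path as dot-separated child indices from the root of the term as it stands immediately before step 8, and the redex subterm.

Working:
step 0: (((((0 - 8) * (8 + 5)) * (if (if false then true else true) then ((\x.2) 6) else (let y = true in 9))) - 4) == ((let z = (\u.(let v = true in false)) in (let w = (9 < 8) in (5 - 0))) * (8 * (6 - 8))))
step 1: [delta@0.0.0.0] ((((-8 * (8 + 5)) * (if (if false then true else true) then ((\x.2) 6) else (let y = true in 9))) - 4) == ((let z = (\u.(let v = true in false)) in (let w = (9 < 8) in (5 - 0))) * (8 * (6 - 8))))
step 2: [delta@0.0.0.1] ((((-8 * 13) * (if (if false then true else true) then ((\x.2) 6) else (let y = true in 9))) - 4) == ((let z = (\u.(let v = true in false)) in (let w = (9 < 8) in (5 - 0))) * (8 * (6 - 8))))
step 3: [delta@0.0.0] (((-104 * (if (if false then true else true) then ((\x.2) 6) else (let y = true in 9))) - 4) == ((let z = (\u.(let v = true in false)) in (let w = (9 < 8) in (5 - 0))) * (8 * (6 - 8))))
step 4: [if@0.0.1.0] (((-104 * (if true then ((\x.2) 6) else (let y = true in 9))) - 4) == ((let z = (\u.(let v = true in false)) in (let w = (9 < 8) in (5 - 0))) * (8 * (6 - 8))))
step 5: [if@0.0.1] (((-104 * ((\x.2) 6)) - 4) == ((let z = (\u.(let v = true in false)) in (let w = (9 < 8) in (5 - 0))) * (8 * (6 - 8))))
step 6: [beta@0.0.1] (((-104 * 2) - 4) == ((let z = (\u.(let v = true in false)) in (let w = (9 < 8) in (5 - 0))) * (8 * (6 - 8))))
step 7: [delta@0.0] ((-208 - 4) == ((let z = (\u.(let v = true in false)) in (let w = (9 < 8) in (5 - 0))) * (8 * (6 - 8))))
step 8: [delta@0] (-212 == ((let z = (\u.(let v = true in false)) in (let w = (9 < 8) in (5 - 0))) * (8 * (6 - 8))))

Answer: delta at 0 : (-208 - 4)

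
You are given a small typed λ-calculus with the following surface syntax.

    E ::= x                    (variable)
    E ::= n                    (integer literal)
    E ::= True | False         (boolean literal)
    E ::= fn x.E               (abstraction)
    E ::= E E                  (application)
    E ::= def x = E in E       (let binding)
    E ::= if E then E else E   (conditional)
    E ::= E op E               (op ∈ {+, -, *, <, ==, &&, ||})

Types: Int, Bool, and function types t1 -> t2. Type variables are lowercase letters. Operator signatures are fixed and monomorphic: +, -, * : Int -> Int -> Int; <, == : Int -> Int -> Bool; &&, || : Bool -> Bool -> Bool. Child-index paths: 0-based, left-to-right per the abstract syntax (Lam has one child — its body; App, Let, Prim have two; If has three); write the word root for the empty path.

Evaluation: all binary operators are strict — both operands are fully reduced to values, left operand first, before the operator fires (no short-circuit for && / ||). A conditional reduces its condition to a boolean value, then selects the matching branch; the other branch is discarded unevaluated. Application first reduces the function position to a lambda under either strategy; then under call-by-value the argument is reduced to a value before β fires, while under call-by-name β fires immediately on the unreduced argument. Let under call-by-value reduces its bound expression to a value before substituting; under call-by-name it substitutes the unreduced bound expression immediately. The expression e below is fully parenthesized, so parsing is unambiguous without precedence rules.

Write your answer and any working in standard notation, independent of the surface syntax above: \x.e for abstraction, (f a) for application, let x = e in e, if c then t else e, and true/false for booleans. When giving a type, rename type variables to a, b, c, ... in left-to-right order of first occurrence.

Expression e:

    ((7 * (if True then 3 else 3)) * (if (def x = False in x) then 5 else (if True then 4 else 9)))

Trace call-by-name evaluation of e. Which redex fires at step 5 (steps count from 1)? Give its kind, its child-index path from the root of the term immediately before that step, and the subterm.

Trace:
step 0: ((7 * (if true then 3 else 3)) * (if (let x = false in x) then 5 else (if true then 4 else 9)))
step 1: [if@0.1] ((7 * 3) * (if (let x = false in x) then 5 else (if true then 4 else 9)))
step 2: [delta@0] (21 * (if (let x = false in x) then 5 else (if true then 4 else 9)))
step 3: [let@1.0] (21 * (if false then 5 else (if true then 4 else 9)))
step 4: [if@1] (21 * (if true then 4 else 9))
step 5: [if@1] (21 * 4)

Answer: if at 1 : (if true then 4 else 9)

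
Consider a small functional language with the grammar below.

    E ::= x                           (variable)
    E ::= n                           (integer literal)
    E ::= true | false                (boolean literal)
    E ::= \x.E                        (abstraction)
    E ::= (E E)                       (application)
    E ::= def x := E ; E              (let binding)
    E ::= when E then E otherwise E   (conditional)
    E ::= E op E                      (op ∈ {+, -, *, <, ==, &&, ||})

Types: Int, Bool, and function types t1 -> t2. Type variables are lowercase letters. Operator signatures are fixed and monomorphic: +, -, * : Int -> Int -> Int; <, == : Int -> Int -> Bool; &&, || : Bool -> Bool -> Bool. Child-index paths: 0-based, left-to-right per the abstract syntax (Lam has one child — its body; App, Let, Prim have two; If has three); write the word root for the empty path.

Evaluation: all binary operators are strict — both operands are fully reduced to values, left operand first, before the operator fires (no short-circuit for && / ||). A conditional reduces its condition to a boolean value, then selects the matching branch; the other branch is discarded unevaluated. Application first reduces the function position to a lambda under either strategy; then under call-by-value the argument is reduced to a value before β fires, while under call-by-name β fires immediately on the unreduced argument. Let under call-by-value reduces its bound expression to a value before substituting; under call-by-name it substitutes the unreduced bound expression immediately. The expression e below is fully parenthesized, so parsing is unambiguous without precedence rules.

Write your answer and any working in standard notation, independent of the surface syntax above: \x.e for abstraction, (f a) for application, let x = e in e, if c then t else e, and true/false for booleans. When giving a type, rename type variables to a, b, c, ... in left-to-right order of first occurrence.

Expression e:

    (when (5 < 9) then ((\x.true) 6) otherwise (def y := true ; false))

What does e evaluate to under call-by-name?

Answer: true

Working:
step 0: (if (5 < 9) then ((\x.true) 6) else (let y = true in false))
step 1: [delta@0] (if true then ((\x.true) 6) else (let y = true in false))
step 2: [if@root] ((\x.true) 6)
step 3: [beta@root] true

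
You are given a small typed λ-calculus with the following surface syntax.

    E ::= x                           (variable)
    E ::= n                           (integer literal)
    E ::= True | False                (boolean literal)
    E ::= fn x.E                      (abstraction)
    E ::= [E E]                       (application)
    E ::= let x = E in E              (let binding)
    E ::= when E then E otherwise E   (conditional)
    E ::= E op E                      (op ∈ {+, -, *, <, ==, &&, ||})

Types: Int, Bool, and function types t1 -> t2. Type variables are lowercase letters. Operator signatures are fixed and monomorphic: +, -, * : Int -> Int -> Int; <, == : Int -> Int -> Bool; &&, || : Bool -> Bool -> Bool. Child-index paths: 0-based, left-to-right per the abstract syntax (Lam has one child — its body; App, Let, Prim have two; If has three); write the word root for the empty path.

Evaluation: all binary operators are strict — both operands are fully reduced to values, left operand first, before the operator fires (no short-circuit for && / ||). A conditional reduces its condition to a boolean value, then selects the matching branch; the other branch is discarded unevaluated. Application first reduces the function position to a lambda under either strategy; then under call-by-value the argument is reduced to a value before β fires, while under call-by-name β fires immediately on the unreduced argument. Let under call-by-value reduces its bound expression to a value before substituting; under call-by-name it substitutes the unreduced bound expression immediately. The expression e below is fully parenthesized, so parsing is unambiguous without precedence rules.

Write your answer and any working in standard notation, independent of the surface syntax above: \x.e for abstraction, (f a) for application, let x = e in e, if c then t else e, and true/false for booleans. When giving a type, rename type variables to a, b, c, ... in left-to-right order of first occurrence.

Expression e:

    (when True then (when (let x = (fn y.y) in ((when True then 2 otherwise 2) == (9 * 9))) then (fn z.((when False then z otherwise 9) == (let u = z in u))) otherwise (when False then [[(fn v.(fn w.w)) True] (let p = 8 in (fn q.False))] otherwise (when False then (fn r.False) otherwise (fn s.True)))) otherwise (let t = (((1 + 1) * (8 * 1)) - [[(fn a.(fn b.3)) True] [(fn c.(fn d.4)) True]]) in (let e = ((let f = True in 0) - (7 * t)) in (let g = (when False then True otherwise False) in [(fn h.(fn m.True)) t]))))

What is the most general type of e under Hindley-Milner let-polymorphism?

Answer: Int -> Bool

Working:
  unify Bool ~ Bool
y : a
\y._ : a -> a
let x : forall. a -> a
  unify Bool ~ Bool
  unify Int ~ Int
  unify Int ~ Int
  unify Int ~ Int
  unify Int ~ Int
  unify Int ~ Int
  unify Bool ~ Bool
  unify Bool ~ Bool
z : b
  unify b ~ Int
  unify Int ~ Int
z : Int
let u : Int
u : Int
  unify Int ~ Int
\z._ : Int -> Bool
  unify Bool ~ Bool
w : d
\w._ : d -> d
\v._ : c -> d -> d
  unify c -> d -> d ~ Bool -> e
  unify c ~ Bool
  unify d -> d ~ e
_ _ : d -> d
let p : Int
\q._ : f -> Bool
  unify d -> d ~ (f -> Bool) -> g
  unify d ~ f -> Bool
  unify f -> Bool ~ g
_ _ : f -> Bool
  unify Bool ~ Bool
\r._ : h -> Bool
\s._ : i -> Bool
  unify h -> Bool ~ i -> Bool
  unify h ~ i
  unify Bool ~ Bool
  unify f -> Bool ~ i -> Bool
  unify f ~ i
  unify Bool ~ Bool
  unify Int -> Bool ~ i -> Bool
  unify Int ~ i
  unify Bool ~ Bool
  unify Int ~ Int
  unify Int ~ Int
  unify Int ~ Int
  unify Int ~ Int
  unify Int ~ Int
  unify Int ~ Int
  unify Int ~ Int
\b._ : k -> Int
\a._ : j -> k -> Int
  unify j -> k -> Int ~ Bool -> l
  unify j ~ Bool
  unify k -> Int ~ l
_ _ : k -> Int
\d._ : n -> Int
\c._ : m -> n -> Int
  unify m -> n -> Int ~ Bool -> o
  unify m ~ Bool
  unify n -> Int ~ o
_ _ : n -> Int
  unify k -> Int ~ (n -> Int) -> p
  unify k ~ n -> Int
  unify Int ~ p
_ _ : Int
  unify Int ~ Int
let t : Int
let f : Bool
  unify Int ~ Int
  unify Int ~ Int
t : Int
  unify Int ~ Int
  unify Int ~ Int
let e : Int
  unify Bool ~ Bool
  unify Bool ~ Bool
let g : Bool
\m._ : r -> Bool
\h._ : q -> r -> Bool
t : Int
  unify q -> r -> Bool ~ Int -> s
  unify q ~ Int
  unify r -> Bool ~ s
_ _ : r -> Bool
  unify Int -> Bool ~ r -> Bool
  unify Int ~ r
  unify Bool ~ Bool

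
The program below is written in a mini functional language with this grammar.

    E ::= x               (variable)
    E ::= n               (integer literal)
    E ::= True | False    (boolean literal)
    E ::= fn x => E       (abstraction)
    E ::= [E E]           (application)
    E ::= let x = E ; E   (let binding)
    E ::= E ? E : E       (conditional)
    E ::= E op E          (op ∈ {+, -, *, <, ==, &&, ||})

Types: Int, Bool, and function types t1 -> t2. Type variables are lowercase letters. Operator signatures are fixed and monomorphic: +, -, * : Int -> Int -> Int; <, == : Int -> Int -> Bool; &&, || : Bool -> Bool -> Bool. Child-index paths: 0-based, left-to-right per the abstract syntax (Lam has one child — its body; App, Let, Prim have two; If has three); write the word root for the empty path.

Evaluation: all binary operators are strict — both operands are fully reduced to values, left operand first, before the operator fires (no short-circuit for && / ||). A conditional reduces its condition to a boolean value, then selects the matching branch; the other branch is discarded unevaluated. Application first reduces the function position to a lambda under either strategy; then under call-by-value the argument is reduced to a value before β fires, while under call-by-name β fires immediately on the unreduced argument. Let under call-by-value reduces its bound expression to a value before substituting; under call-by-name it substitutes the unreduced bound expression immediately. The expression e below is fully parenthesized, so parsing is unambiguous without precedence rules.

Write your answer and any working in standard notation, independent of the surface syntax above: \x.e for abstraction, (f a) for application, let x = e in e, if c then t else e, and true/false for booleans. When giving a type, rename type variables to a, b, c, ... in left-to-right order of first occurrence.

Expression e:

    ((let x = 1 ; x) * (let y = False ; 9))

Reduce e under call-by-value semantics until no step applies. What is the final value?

Answer: 9

Trace:
step 0: ((let x = 1 in x) * (let y = false in 9))
step 1: [let@0] (1 * (let y = false in 9))
step 2: [let@1] (1 * 9)
step 3: [delta@root] 9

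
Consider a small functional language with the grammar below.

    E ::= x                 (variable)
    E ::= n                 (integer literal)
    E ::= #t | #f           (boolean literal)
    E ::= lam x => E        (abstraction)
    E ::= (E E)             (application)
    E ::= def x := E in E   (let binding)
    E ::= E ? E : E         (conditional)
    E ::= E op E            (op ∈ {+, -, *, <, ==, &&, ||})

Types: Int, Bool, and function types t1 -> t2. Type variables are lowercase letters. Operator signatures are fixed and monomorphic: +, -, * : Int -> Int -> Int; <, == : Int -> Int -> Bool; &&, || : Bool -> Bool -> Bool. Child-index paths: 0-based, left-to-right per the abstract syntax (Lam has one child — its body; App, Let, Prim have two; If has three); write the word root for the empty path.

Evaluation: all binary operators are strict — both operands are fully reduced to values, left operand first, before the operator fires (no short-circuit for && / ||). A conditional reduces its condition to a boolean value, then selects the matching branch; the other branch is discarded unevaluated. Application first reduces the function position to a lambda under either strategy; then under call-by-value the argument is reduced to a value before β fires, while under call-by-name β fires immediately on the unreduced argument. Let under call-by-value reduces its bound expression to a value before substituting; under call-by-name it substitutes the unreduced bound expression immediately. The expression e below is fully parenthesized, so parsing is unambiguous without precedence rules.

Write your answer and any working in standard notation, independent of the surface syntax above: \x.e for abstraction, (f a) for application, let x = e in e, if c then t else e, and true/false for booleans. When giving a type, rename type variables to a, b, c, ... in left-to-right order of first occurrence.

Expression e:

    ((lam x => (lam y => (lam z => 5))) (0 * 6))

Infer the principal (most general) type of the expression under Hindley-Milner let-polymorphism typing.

Answer: a -> b -> Int

Working:
\z._ : c -> Int
\y._ : b -> c -> Int
\x._ : a -> b -> c -> Int
  unify Int ~ Int
  unify Int ~ Int
  unify a -> b -> c -> Int ~ Int -> d
  unify a ~ Int
  unify b -> c -> Int ~ d
_ _ : b -> c -> Int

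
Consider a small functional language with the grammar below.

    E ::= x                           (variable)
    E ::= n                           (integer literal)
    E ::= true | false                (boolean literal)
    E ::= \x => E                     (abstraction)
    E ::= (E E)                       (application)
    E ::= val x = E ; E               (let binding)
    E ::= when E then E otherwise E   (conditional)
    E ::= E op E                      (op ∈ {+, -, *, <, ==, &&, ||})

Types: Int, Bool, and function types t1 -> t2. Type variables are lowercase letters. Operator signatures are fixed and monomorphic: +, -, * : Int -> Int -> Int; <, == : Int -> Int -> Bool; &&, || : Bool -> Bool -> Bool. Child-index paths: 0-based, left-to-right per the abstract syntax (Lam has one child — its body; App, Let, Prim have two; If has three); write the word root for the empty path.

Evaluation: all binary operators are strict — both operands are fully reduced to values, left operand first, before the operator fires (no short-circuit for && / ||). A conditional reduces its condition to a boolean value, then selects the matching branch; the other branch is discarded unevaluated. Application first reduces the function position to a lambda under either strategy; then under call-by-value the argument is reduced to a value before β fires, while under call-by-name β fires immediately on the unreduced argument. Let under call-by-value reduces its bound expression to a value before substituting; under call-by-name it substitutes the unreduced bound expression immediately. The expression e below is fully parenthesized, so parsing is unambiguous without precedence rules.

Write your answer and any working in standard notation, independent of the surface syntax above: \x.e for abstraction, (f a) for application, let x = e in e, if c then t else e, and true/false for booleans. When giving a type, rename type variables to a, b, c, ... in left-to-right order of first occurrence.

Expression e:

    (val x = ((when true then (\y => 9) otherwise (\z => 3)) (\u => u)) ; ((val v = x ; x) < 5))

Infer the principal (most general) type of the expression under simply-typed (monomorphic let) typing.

Answer: Bool

Derivation:
  unify Bool ~ Bool
\y._ : a -> Int
\z._ : b -> Int
  unify a -> Int ~ b -> Int
  unify a ~ b
  unify Int ~ Int
u : c
\u._ : c -> c
  unify b -> Int ~ (c -> c) -> d
  unify b ~ c -> c
  unify Int ~ d
_ _ : Int
let x : Int
x : Int
let v : Int
x : Int
  unify Int ~ Int
  unify Int ~ Int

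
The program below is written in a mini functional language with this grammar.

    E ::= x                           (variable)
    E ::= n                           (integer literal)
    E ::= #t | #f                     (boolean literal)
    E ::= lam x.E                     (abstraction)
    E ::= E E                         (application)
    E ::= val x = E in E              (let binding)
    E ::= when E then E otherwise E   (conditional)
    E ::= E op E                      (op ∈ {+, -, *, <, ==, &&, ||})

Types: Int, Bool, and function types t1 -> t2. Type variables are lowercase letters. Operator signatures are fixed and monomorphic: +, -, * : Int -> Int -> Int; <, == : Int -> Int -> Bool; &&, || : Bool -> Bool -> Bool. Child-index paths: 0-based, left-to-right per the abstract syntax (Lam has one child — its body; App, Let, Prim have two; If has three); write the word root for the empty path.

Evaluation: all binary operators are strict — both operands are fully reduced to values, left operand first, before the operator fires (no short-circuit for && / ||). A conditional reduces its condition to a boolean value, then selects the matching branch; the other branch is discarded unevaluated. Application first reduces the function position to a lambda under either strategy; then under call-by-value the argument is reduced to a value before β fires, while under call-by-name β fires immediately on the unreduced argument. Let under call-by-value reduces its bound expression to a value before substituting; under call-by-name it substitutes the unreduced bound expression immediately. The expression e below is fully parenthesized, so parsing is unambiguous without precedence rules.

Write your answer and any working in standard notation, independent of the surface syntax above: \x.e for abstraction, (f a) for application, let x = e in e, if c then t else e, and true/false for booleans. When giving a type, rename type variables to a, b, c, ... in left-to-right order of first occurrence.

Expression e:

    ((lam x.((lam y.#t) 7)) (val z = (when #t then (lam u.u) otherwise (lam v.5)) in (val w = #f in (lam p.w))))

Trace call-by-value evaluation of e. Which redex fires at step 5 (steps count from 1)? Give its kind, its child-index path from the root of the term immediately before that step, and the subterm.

Working:
step 0: ((\x.((\y.true) 7)) (let z = (if true then (\u.u) else (\v.5)) in (let w = false in (\p.w))))
step 1: [if@1.0] ((\x.((\y.true) 7)) (let z = (\u.u) in (let w = false in (\p.w))))
step 2: [let@1] ((\x.((\y.true) 7)) (let w = false in (\p.w)))
step 3: [let@1] ((\x.((\y.true) 7)) (\p.false))
step 4: [beta@root] ((\y.true) 7)
step 5: [beta@root] true

Answer: beta at root : ((\y.true) 7)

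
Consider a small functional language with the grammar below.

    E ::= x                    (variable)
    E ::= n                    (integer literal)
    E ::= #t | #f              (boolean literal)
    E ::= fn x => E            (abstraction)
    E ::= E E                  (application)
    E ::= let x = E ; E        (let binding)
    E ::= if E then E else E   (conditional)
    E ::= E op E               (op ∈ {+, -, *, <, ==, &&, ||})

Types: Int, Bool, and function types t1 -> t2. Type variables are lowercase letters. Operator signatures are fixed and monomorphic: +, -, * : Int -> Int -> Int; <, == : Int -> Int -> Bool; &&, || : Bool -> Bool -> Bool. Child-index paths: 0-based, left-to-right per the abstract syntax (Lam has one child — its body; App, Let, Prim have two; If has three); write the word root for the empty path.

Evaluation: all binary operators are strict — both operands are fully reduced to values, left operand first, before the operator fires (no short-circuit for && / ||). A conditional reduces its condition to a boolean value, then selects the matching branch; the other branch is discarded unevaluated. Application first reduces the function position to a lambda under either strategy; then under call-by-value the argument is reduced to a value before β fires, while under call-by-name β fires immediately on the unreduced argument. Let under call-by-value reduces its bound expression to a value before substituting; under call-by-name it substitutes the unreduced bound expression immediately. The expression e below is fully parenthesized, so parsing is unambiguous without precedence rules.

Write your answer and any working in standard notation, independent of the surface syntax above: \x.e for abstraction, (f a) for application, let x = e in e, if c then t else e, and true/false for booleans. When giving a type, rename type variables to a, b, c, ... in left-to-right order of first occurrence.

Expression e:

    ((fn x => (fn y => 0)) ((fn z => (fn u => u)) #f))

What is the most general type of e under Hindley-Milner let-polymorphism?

Answer: a -> Int

Derivation:
\y._ : b -> Int
\x._ : a -> b -> Int
u : d
\u._ : d -> d
\z._ : c -> d -> d
  unify c -> d -> d ~ Bool -> e
  unify c ~ Bool
  unify d -> d ~ e
_ _ : d -> d
  unify a -> b -> Int ~ (d -> d) -> f
  unify a ~ d -> d
  unify b -> Int ~ f
_ _ : b -> Int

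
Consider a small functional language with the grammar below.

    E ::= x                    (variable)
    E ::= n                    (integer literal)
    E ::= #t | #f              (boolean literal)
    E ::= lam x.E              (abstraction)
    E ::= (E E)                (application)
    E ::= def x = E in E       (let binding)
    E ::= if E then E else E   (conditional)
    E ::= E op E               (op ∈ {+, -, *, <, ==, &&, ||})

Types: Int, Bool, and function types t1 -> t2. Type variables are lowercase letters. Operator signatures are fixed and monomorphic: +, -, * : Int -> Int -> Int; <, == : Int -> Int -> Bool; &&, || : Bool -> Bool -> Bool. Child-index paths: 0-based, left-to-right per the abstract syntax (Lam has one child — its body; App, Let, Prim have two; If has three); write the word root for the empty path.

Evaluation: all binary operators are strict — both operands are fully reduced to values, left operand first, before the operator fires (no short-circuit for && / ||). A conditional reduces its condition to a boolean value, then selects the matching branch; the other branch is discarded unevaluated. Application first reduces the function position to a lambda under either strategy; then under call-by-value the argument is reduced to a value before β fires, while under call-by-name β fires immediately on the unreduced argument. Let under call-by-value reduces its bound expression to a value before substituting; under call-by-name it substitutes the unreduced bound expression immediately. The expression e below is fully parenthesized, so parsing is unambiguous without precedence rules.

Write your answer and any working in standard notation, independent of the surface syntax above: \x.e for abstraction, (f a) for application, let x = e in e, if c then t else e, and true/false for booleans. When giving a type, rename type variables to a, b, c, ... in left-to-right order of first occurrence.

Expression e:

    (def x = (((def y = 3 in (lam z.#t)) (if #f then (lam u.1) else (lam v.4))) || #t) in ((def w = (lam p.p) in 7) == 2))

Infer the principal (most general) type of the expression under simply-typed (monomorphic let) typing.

Derivation:
let y : Int
\z._ : a -> Bool
  unify Bool ~ Bool
\u._ : b -> Int
\v._ : c -> Int
  unify b -> Int ~ c -> Int
  unify b ~ c
  unify Int ~ Int
  unify a -> Bool ~ (c -> Int) -> d
  unify a ~ c -> Int
  unify Bool ~ d
_ _ : Bool
  unify Bool ~ Bool
  unify Bool ~ Bool
let x : Bool
p : e
\p._ : e -> e
let w : e -> e
  unify Int ~ Int
  unify Int ~ Int

Answer: Bool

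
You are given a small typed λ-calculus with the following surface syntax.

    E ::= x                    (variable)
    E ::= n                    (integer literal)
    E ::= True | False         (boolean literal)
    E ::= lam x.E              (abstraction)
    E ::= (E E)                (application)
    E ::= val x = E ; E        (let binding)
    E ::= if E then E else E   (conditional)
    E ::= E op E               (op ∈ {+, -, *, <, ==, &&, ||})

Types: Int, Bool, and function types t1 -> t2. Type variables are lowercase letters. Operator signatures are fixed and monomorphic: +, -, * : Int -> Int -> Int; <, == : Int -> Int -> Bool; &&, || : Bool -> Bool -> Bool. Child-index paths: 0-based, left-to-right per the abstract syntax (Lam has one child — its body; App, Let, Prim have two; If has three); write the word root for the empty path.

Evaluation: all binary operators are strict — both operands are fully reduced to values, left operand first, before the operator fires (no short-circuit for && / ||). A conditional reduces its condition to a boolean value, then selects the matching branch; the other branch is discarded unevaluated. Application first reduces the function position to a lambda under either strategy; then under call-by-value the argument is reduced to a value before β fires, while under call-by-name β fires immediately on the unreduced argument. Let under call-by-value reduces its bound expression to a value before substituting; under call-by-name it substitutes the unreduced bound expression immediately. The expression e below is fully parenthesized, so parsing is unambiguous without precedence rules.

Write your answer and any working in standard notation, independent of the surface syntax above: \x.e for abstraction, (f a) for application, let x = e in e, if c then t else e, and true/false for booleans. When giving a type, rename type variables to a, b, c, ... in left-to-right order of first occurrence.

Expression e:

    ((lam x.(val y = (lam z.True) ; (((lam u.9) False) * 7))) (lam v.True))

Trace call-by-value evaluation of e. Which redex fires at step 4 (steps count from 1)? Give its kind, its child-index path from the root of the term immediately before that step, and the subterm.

Derivation:
step 0: ((\x.(let y = (\z.true) in (((\u.9) false) * 7))) (\v.true))
step 1: [beta@root] (let y = (\z.true) in (((\u.9) false) * 7))
step 2: [let@root] (((\u.9) false) * 7)
step 3: [beta@0] (9 * 7)
step 4: [delta@root] 63

Answer: delta at root : (9 * 7)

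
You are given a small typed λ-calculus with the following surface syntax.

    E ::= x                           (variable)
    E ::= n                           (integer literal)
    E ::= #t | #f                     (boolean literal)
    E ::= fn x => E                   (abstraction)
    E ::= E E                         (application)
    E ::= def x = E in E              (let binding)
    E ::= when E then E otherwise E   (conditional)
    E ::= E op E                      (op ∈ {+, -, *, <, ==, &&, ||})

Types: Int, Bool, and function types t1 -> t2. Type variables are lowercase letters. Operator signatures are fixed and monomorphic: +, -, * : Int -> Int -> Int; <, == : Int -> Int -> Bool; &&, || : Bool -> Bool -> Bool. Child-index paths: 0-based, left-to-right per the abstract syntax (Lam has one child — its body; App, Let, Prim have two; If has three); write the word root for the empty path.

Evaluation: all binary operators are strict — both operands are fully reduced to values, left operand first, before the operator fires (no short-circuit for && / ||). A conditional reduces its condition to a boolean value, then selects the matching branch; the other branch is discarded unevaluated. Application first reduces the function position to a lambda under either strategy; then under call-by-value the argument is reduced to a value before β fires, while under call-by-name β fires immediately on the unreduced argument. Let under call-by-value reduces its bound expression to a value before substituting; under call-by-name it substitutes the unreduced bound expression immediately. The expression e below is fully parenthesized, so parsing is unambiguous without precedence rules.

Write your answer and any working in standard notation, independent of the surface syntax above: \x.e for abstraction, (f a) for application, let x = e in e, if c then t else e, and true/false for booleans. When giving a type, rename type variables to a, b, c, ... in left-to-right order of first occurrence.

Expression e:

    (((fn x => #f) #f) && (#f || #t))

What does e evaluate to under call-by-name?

Answer: false

Working:
step 0: (((\x.false) false) && (false || true))
step 1: [beta@0] (false && (false || true))
step 2: [delta@1] (false && true)
step 3: [delta@root] false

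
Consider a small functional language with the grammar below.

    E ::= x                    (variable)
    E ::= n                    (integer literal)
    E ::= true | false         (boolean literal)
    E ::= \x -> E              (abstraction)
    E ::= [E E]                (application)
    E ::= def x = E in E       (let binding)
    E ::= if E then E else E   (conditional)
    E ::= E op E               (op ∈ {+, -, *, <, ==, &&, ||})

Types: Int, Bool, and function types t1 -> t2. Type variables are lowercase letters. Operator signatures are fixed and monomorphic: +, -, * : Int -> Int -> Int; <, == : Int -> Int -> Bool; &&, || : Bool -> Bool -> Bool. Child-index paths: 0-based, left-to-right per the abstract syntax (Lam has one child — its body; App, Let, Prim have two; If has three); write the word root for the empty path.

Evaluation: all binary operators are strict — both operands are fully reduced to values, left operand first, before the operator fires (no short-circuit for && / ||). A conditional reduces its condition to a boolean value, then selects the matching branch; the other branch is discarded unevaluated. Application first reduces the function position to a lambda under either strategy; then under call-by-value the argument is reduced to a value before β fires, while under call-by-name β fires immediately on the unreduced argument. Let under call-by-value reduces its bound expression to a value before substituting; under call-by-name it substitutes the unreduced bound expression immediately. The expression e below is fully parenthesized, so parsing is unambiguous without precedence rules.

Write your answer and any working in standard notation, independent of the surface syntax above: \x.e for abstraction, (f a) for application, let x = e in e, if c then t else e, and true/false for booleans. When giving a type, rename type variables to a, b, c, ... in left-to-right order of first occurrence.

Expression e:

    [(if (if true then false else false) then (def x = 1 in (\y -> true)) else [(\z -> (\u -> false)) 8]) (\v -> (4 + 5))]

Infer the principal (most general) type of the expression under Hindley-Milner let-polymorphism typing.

Answer: Bool

Trace:
  unify Bool ~ Bool
  unify Bool ~ Bool
  unify Bool ~ Bool
let x : Int
\y._ : a -> Bool
\u._ : c -> Bool
\z._ : b -> c -> Bool
  unify b -> c -> Bool ~ Int -> d
  unify b ~ Int
  unify c -> Bool ~ d
_ _ : c -> Bool
  unify a -> Bool ~ c -> Bool
  unify a ~ c
  unify Bool ~ Bool
  unify Int ~ Int
  unify Int ~ Int
\v._ : e -> Int
  unify c -> Bool ~ (e -> Int) -> f
  unify c ~ e -> Int
  unify Bool ~ f
_ _ : Bool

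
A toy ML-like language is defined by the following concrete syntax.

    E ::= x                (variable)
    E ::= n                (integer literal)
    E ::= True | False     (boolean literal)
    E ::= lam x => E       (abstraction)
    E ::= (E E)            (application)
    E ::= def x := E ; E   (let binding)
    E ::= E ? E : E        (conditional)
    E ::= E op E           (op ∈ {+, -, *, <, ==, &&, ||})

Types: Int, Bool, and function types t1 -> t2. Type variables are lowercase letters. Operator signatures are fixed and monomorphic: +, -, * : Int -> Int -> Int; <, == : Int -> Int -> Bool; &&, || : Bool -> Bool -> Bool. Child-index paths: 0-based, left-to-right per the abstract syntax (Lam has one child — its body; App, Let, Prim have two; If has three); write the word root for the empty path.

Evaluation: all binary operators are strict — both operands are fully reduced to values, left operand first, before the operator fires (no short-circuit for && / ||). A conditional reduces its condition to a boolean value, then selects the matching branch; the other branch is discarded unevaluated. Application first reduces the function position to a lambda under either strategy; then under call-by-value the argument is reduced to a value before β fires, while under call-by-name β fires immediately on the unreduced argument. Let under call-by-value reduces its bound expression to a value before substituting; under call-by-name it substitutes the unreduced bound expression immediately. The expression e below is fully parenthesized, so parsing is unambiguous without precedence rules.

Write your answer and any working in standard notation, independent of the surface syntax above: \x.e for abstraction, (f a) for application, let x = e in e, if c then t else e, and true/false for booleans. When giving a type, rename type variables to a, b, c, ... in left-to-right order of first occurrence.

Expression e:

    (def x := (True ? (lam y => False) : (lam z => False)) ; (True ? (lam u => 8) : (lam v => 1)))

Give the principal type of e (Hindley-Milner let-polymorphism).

Trace:
  unify Bool ~ Bool
\y._ : a -> Bool
\z._ : b -> Bool
  unify a -> Bool ~ b -> Bool
  unify a ~ b
  unify Bool ~ Bool
let x : forall. b -> Bool
  unify Bool ~ Bool
\u._ : c -> Int
\v._ : d -> Int
  unify c -> Int ~ d -> Int
  unify c ~ d
  unify Int ~ Int

Answer: a -> Int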